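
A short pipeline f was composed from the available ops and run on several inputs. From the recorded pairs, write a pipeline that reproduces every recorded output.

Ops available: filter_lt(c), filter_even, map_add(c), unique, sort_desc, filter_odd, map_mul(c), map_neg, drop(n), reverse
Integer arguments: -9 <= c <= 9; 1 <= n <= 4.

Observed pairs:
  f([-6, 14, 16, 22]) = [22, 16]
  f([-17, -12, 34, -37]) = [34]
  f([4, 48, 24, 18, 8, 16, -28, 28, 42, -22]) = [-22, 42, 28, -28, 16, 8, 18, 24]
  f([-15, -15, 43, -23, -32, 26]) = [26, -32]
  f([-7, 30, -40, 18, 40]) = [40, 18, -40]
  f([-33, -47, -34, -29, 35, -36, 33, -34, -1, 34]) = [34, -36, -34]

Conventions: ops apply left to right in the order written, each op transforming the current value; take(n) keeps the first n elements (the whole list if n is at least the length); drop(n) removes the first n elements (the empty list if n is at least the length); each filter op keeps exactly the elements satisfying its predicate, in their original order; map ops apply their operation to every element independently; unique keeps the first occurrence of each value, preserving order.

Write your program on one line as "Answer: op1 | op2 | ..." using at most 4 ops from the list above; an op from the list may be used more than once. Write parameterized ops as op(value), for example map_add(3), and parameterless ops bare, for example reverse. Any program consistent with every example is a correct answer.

drop(2) | unique | reverse | filter_even

Check, running the answer program on each example:
  [-6, 14, 16, 22] -> [16, 22] -> [16, 22] -> [22, 16] -> [22, 16]
  [-17, -12, 34, -37] -> [34, -37] -> [34, -37] -> [-37, 34] -> [34]
  [4, 48, 24, 18, 8, 16, -28, 28, 42, -22] -> [24, 18, 8, 16, -28, 28, 42, -22] -> [24, 18, 8, 16, -28, 28, 42, -22] -> [-22, 42, 28, -28, 16, 8, 18, 24] -> [-22, 42, 28, -28, 16, 8, 18, 24]
  [-15, -15, 43, -23, -32, 26] -> [43, -23, -32, 26] -> [43, -23, -32, 26] -> [26, -32, -23, 43] -> [26, -32]
  [-7, 30, -40, 18, 40] -> [-40, 18, 40] -> [-40, 18, 40] -> [40, 18, -40] -> [40, 18, -40]
  [-33, -47, -34, -29, 35, -36, 33, -34, -1, 34] -> [-34, -29, 35, -36, 33, -34, -1, 34] -> [-34, -29, 35, -36, 33, -1, 34] -> [34, -1, 33, -36, 35, -29, -34] -> [34, -36, -34]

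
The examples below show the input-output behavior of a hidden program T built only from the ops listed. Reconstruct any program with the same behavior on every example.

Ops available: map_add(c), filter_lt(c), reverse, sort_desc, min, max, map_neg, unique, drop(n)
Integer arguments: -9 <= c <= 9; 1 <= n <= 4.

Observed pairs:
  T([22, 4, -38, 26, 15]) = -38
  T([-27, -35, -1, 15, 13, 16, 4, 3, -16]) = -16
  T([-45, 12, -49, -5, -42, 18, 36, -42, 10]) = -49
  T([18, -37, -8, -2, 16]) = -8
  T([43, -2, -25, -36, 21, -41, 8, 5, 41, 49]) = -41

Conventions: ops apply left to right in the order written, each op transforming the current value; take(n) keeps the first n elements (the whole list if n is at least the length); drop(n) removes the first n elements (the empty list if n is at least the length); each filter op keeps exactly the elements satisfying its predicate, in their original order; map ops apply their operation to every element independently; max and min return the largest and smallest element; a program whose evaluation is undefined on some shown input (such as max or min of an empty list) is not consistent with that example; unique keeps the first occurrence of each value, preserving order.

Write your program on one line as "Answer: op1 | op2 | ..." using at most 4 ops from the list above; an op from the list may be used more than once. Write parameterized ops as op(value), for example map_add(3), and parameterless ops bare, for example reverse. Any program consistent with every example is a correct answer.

drop(1) | unique | drop(1) | min

Check, running the answer program on each example:
  [22, 4, -38, 26, 15] -> [4, -38, 26, 15] -> [4, -38, 26, 15] -> [-38, 26, 15] -> -38
  [-27, -35, -1, 15, 13, 16, 4, 3, -16] -> [-35, -1, 15, 13, 16, 4, 3, -16] -> [-35, -1, 15, 13, 16, 4, 3, -16] -> [-1, 15, 13, 16, 4, 3, -16] -> -16
  [-45, 12, -49, -5, -42, 18, 36, -42, 10] -> [12, -49, -5, -42, 18, 36, -42, 10] -> [12, -49, -5, -42, 18, 36, 10] -> [-49, -5, -42, 18, 36, 10] -> -49
  [18, -37, -8, -2, 16] -> [-37, -8, -2, 16] -> [-37, -8, -2, 16] -> [-8, -2, 16] -> -8
  [43, -2, -25, -36, 21, -41, 8, 5, 41, 49] -> [-2, -25, -36, 21, -41, 8, 5, 41, 49] -> [-2, -25, -36, 21, -41, 8, 5, 41, 49] -> [-25, -36, 21, -41, 8, 5, 41, 49] -> -41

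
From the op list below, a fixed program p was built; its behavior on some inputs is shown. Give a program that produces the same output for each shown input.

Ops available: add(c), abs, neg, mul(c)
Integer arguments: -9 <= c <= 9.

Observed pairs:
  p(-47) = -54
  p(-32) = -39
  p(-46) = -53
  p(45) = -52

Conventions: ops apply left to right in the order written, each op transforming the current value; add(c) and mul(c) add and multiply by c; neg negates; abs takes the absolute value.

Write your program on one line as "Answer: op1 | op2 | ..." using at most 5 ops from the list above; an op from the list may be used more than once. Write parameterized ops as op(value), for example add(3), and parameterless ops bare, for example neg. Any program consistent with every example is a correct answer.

abs | add(-2) | add(9) | neg

Check, running the answer program on each example:
  -47 -> 47 -> 45 -> 54 -> -54
  -32 -> 32 -> 30 -> 39 -> -39
  -46 -> 46 -> 44 -> 53 -> -53
  45 -> 45 -> 43 -> 52 -> -52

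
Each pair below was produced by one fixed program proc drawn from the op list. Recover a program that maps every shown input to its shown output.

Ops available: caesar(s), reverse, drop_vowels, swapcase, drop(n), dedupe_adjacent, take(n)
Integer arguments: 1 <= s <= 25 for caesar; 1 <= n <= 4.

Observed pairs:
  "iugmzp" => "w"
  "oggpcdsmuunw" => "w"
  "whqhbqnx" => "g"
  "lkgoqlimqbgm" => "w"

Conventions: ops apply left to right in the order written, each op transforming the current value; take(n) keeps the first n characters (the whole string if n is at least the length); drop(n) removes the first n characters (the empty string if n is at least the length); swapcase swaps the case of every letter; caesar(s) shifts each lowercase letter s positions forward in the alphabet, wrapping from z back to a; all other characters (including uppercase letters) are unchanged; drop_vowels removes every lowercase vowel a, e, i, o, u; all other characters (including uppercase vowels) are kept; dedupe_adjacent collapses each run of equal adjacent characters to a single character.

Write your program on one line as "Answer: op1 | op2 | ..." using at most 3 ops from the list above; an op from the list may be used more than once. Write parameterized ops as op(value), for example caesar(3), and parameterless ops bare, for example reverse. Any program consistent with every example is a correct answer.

take(3) | drop(2) | caesar(16)

Check, running the answer program on each example:
  "iugmzp" -> "iug" -> "g" -> "w"
  "oggpcdsmuunw" -> "ogg" -> "g" -> "w"
  "whqhbqnx" -> "whq" -> "q" -> "g"
  "lkgoqlimqbgm" -> "lkg" -> "g" -> "w"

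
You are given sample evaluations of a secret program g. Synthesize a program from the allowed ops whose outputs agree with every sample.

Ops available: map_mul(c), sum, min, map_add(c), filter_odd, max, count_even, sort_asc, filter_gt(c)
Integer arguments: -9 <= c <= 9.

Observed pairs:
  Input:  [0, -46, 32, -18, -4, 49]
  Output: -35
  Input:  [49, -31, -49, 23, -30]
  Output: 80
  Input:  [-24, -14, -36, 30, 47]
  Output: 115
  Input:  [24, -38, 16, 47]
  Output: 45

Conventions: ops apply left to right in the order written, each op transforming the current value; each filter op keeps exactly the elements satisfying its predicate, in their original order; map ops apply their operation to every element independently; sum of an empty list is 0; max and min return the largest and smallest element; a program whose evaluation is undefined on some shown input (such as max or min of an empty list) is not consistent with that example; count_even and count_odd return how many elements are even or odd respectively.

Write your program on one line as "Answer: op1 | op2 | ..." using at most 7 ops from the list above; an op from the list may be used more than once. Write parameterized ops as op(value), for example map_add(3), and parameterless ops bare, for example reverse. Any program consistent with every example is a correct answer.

filter_gt(-6) | filter_gt(-3) | map_add(-7) | map_mul(5) | sort_asc | min

Check, running the answer program on each example:
  [0, -46, 32, -18, -4, 49] -> [0, 32, -4, 49] -> [0, 32, 49] -> [-7, 25, 42] -> [-35, 125, 210] -> [-35, 125, 210] -> -35
  [49, -31, -49, 23, -30] -> [49, 23] -> [49, 23] -> [42, 16] -> [210, 80] -> [80, 210] -> 80
  [-24, -14, -36, 30, 47] -> [30, 47] -> [30, 47] -> [23, 40] -> [115, 200] -> [115, 200] -> 115
  [24, -38, 16, 47] -> [24, 16, 47] -> [24, 16, 47] -> [17, 9, 40] -> [85, 45, 200] -> [45, 85, 200] -> 45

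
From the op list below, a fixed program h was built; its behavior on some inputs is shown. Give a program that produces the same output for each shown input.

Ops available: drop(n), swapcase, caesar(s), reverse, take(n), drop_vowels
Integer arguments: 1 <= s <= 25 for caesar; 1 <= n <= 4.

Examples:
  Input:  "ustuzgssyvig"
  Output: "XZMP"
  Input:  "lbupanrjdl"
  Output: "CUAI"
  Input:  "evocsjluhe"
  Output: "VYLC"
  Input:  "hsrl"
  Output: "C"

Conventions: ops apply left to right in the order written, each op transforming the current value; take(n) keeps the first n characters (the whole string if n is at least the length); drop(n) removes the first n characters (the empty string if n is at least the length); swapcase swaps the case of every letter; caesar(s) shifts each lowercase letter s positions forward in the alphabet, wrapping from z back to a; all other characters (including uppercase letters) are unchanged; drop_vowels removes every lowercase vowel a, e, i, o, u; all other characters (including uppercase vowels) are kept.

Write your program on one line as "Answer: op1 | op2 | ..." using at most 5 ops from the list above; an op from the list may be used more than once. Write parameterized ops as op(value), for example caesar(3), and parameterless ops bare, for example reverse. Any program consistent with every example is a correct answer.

drop(3) | reverse | caesar(17) | take(4) | swapcase

Check, running the answer program on each example:
  "ustuzgssyvig" -> "uzgssyvig" -> "givyssgzu" -> "xzmpjjxql" -> "xzmp" -> "XZMP"
  "lbupanrjdl" -> "panrjdl" -> "ldjrnap" -> "cuaierg" -> "cuai" -> "CUAI"
  "evocsjluhe" -> "csjluhe" -> "ehuljsc" -> "vylcajt" -> "vylc" -> "VYLC"
  "hsrl" -> "l" -> "l" -> "c" -> "c" -> "C"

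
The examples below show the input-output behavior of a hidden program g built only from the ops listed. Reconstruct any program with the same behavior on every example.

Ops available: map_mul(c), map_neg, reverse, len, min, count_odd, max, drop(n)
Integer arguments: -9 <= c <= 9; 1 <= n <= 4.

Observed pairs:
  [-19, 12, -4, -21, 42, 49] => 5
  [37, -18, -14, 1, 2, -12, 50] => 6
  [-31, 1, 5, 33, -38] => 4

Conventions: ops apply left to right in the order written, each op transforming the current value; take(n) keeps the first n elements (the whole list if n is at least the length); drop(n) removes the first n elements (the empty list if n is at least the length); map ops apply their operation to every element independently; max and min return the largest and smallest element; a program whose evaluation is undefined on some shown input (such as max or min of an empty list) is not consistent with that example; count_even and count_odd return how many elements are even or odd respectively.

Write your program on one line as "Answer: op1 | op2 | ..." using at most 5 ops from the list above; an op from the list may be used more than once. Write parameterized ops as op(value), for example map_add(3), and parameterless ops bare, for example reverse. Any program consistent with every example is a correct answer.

reverse | drop(1) | map_neg | len

Check, running the answer program on each example:
  [-19, 12, -4, -21, 42, 49] -> [49, 42, -21, -4, 12, -19] -> [42, -21, -4, 12, -19] -> [-42, 21, 4, -12, 19] -> 5
  [37, -18, -14, 1, 2, -12, 50] -> [50, -12, 2, 1, -14, -18, 37] -> [-12, 2, 1, -14, -18, 37] -> [12, -2, -1, 14, 18, -37] -> 6
  [-31, 1, 5, 33, -38] -> [-38, 33, 5, 1, -31] -> [33, 5, 1, -31] -> [-33, -5, -1, 31] -> 4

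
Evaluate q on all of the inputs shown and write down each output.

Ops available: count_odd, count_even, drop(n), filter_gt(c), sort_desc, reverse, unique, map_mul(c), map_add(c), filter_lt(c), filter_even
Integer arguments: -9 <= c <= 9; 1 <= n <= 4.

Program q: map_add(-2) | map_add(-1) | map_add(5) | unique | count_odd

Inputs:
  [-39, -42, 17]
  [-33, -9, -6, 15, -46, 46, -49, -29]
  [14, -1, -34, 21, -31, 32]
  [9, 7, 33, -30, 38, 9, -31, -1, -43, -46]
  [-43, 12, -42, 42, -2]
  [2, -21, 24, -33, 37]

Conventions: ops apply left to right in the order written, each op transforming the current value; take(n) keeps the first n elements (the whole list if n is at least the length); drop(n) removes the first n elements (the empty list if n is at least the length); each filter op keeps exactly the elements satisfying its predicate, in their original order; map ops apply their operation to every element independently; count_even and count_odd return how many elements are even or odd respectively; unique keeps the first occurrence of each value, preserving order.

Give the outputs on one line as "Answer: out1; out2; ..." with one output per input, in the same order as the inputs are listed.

2; 5; 3; 6; 1; 3

Execution, op by op:
  [-39, -42, 17] -> [-41, -44, 15] -> [-42, -45, 14] -> [-37, -40, 19] -> [-37, -40, 19] -> 2
  [-33, -9, -6, 15, -46, 46, -49, -29] -> [-35, -11, -8, 13, -48, 44, -51, -31] -> [-36, -12, -9, 12, -49, 43, -52, -32] -> [-31, -7, -4, 17, -44, 48, -47, -27] -> [-31, -7, -4, 17, -44, 48, -47, -27] -> 5
  [14, -1, -34, 21, -31, 32] -> [12, -3, -36, 19, -33, 30] -> [11, -4, -37, 18, -34, 29] -> [16, 1, -32, 23, -29, 34] -> [16, 1, -32, 23, -29, 34] -> 3
  [9, 7, 33, -30, 38, 9, -31, -1, -43, -46] -> [7, 5, 31, -32, 36, 7, -33, -3, -45, -48] -> [6, 4, 30, -33, 35, 6, -34, -4, -46, -49] -> [11, 9, 35, -28, 40, 11, -29, 1, -41, -44] -> [11, 9, 35, -28, 40, -29, 1, -41, -44] -> 6
  [-43, 12, -42, 42, -2] -> [-45, 10, -44, 40, -4] -> [-46, 9, -45, 39, -5] -> [-41, 14, -40, 44, 0] -> [-41, 14, -40, 44, 0] -> 1
  [2, -21, 24, -33, 37] -> [0, -23, 22, -35, 35] -> [-1, -24, 21, -36, 34] -> [4, -19, 26, -31, 39] -> [4, -19, 26, -31, 39] -> 3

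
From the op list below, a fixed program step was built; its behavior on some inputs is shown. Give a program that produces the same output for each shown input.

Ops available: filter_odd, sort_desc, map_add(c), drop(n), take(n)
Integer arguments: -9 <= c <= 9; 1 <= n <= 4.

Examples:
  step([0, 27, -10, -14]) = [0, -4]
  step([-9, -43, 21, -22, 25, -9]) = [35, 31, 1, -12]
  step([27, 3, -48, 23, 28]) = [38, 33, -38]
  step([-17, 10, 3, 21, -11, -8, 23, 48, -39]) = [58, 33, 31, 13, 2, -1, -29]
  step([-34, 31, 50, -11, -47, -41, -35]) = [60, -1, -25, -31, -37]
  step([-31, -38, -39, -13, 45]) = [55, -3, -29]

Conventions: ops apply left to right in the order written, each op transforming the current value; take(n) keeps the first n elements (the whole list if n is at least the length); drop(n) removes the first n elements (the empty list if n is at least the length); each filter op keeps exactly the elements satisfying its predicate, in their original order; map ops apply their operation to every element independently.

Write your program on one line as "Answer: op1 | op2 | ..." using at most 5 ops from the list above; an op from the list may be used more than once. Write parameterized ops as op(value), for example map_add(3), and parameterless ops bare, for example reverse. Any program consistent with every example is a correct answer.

map_add(7) | drop(2) | sort_desc | map_add(3)

Check, running the answer program on each example:
  [0, 27, -10, -14] -> [7, 34, -3, -7] -> [-3, -7] -> [-3, -7] -> [0, -4]
  [-9, -43, 21, -22, 25, -9] -> [-2, -36, 28, -15, 32, -2] -> [28, -15, 32, -2] -> [32, 28, -2, -15] -> [35, 31, 1, -12]
  [27, 3, -48, 23, 28] -> [34, 10, -41, 30, 35] -> [-41, 30, 35] -> [35, 30, -41] -> [38, 33, -38]
  [-17, 10, 3, 21, -11, -8, 23, 48, -39] -> [-10, 17, 10, 28, -4, -1, 30, 55, -32] -> [10, 28, -4, -1, 30, 55, -32] -> [55, 30, 28, 10, -1, -4, -32] -> [58, 33, 31, 13, 2, -1, -29]
  [-34, 31, 50, -11, -47, -41, -35] -> [-27, 38, 57, -4, -40, -34, -28] -> [57, -4, -40, -34, -28] -> [57, -4, -28, -34, -40] -> [60, -1, -25, -31, -37]
  [-31, -38, -39, -13, 45] -> [-24, -31, -32, -6, 52] -> [-32, -6, 52] -> [52, -6, -32] -> [55, -3, -29]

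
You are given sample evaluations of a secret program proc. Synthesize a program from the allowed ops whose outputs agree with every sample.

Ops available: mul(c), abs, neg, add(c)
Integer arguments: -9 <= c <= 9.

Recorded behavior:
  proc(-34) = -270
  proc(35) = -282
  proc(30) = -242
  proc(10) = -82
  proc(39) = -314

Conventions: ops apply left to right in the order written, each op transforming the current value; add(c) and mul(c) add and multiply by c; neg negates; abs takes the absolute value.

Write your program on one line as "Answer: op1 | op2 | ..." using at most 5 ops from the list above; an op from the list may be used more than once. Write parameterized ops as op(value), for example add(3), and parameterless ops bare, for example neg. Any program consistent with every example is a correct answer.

mul(8) | neg | add(-2) | abs | neg

Check, running the answer program on each example:
  -34 -> -272 -> 272 -> 270 -> 270 -> -270
  35 -> 280 -> -280 -> -282 -> 282 -> -282
  30 -> 240 -> -240 -> -242 -> 242 -> -242
  10 -> 80 -> -80 -> -82 -> 82 -> -82
  39 -> 312 -> -312 -> -314 -> 314 -> -314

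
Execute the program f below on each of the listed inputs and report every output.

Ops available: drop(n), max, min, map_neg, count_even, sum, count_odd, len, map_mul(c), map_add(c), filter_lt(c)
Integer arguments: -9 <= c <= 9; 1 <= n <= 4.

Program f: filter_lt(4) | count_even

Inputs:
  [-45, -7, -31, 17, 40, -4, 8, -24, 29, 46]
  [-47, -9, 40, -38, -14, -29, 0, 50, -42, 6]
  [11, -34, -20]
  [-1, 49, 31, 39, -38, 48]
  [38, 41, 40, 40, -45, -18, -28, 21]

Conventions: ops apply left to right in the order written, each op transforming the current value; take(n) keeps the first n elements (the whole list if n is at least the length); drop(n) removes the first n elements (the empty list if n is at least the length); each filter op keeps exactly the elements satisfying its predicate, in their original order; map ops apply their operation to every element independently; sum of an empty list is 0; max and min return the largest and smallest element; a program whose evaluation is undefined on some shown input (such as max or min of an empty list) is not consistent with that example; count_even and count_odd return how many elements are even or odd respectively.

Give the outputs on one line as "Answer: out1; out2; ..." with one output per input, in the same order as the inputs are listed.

2; 4; 2; 1; 2

Execution, op by op:
  [-45, -7, -31, 17, 40, -4, 8, -24, 29, 46] -> [-45, -7, -31, -4, -24] -> 2
  [-47, -9, 40, -38, -14, -29, 0, 50, -42, 6] -> [-47, -9, -38, -14, -29, 0, -42] -> 4
  [11, -34, -20] -> [-34, -20] -> 2
  [-1, 49, 31, 39, -38, 48] -> [-1, -38] -> 1
  [38, 41, 40, 40, -45, -18, -28, 21] -> [-45, -18, -28] -> 2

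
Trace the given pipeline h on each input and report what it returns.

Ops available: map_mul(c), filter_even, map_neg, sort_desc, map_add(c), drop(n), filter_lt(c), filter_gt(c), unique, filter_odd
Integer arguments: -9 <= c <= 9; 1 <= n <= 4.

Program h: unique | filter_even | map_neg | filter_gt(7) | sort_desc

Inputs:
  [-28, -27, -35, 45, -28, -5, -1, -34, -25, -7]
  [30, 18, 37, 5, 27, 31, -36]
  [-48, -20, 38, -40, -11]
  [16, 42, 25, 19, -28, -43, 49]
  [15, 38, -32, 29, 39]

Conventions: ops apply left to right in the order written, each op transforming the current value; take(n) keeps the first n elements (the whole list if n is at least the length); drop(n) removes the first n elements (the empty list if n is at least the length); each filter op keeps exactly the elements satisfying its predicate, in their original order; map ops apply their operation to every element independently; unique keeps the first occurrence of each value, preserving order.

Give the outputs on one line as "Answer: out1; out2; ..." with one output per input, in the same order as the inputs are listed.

[34, 28]; [36]; [48, 40, 20]; [28]; [32]

Execution, op by op:
  [-28, -27, -35, 45, -28, -5, -1, -34, -25, -7] -> [-28, -27, -35, 45, -5, -1, -34, -25, -7] -> [-28, -34] -> [28, 34] -> [28, 34] -> [34, 28]
  [30, 18, 37, 5, 27, 31, -36] -> [30, 18, 37, 5, 27, 31, -36] -> [30, 18, -36] -> [-30, -18, 36] -> [36] -> [36]
  [-48, -20, 38, -40, -11] -> [-48, -20, 38, -40, -11] -> [-48, -20, 38, -40] -> [48, 20, -38, 40] -> [48, 20, 40] -> [48, 40, 20]
  [16, 42, 25, 19, -28, -43, 49] -> [16, 42, 25, 19, -28, -43, 49] -> [16, 42, -28] -> [-16, -42, 28] -> [28] -> [28]
  [15, 38, -32, 29, 39] -> [15, 38, -32, 29, 39] -> [38, -32] -> [-38, 32] -> [32] -> [32]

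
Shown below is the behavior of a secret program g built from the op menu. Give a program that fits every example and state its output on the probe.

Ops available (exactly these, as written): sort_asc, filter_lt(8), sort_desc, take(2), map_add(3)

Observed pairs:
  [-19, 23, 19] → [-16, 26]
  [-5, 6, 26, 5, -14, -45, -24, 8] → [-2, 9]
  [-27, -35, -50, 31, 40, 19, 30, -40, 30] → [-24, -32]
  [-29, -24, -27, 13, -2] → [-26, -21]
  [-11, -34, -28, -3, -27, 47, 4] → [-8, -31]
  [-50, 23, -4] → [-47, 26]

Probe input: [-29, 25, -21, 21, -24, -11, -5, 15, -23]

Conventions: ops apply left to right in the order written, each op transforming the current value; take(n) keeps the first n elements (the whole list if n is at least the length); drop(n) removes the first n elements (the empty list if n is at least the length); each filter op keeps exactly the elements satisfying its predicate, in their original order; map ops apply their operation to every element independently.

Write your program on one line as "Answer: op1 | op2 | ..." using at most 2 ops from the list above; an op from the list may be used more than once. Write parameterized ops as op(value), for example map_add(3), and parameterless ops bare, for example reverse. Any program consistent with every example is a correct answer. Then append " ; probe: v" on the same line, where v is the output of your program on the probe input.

map_add(3) | take(2) ; probe: [-26, 28]

Check, running the answer program on each example:
  [-19, 23, 19] -> [-16, 26, 22] -> [-16, 26]
  [-5, 6, 26, 5, -14, -45, -24, 8] -> [-2, 9, 29, 8, -11, -42, -21, 11] -> [-2, 9]
  [-27, -35, -50, 31, 40, 19, 30, -40, 30] -> [-24, -32, -47, 34, 43, 22, 33, -37, 33] -> [-24, -32]
  [-29, -24, -27, 13, -2] -> [-26, -21, -24, 16, 1] -> [-26, -21]
  [-11, -34, -28, -3, -27, 47, 4] -> [-8, -31, -25, 0, -24, 50, 7] -> [-8, -31]
  [-50, 23, -4] -> [-47, 26, -1] -> [-47, 26]
  probe: [-29, 25, -21, 21, -24, -11, -5, 15, -23] -> [-26, 28, -18, 24, -21, -8, -2, 18, -20] -> [-26, 28]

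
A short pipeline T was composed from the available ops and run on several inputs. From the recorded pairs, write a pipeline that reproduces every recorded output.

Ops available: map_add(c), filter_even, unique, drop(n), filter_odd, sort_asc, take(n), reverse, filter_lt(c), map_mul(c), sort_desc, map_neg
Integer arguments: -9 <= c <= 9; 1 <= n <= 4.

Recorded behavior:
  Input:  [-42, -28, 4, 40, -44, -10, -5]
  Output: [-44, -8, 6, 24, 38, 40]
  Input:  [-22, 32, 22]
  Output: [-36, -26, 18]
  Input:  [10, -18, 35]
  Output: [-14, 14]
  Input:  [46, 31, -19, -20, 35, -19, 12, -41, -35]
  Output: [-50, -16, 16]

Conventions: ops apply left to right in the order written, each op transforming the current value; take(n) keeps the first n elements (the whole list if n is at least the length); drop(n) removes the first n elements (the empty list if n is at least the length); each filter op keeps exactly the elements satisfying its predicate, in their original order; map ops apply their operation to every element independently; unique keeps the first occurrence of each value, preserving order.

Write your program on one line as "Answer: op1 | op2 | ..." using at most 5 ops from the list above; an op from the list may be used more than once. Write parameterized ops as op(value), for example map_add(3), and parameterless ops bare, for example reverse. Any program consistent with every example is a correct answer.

map_add(4) | map_neg | filter_even | sort_asc

Check, running the answer program on each example:
  [-42, -28, 4, 40, -44, -10, -5] -> [-38, -24, 8, 44, -40, -6, -1] -> [38, 24, -8, -44, 40, 6, 1] -> [38, 24, -8, -44, 40, 6] -> [-44, -8, 6, 24, 38, 40]
  [-22, 32, 22] -> [-18, 36, 26] -> [18, -36, -26] -> [18, -36, -26] -> [-36, -26, 18]
  [10, -18, 35] -> [14, -14, 39] -> [-14, 14, -39] -> [-14, 14] -> [-14, 14]
  [46, 31, -19, -20, 35, -19, 12, -41, -35] -> [50, 35, -15, -16, 39, -15, 16, -37, -31] -> [-50, -35, 15, 16, -39, 15, -16, 37, 31] -> [-50, 16, -16] -> [-50, -16, 16]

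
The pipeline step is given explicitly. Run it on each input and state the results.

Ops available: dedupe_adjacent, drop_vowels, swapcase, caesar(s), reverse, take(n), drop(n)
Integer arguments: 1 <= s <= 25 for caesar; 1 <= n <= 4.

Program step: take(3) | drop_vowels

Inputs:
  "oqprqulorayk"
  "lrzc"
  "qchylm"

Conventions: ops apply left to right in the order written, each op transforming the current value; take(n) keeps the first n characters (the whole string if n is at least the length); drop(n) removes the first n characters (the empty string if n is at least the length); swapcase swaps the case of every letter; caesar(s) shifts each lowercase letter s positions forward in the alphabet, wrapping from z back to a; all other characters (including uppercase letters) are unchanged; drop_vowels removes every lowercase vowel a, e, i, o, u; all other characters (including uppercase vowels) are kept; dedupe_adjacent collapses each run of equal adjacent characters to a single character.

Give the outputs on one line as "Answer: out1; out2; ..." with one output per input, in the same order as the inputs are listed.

"qp"; "lrz"; "qch"

Execution, op by op:
  "oqprqulorayk" -> "oqp" -> "qp"
  "lrzc" -> "lrz" -> "lrz"
  "qchylm" -> "qch" -> "qch"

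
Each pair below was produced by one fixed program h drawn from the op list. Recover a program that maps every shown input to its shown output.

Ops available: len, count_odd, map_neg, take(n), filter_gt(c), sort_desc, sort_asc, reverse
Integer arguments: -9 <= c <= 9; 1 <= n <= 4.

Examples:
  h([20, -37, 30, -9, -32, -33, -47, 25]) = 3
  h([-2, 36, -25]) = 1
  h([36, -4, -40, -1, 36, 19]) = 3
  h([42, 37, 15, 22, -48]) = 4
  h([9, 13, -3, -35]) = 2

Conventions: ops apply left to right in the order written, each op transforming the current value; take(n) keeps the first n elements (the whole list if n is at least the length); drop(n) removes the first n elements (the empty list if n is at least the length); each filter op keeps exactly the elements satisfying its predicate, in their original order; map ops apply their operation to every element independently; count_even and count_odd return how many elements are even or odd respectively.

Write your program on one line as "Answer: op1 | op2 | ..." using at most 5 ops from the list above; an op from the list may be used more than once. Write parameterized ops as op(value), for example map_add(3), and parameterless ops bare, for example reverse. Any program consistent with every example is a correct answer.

filter_gt(3) | sort_desc | sort_asc | len

Check, running the answer program on each example:
  [20, -37, 30, -9, -32, -33, -47, 25] -> [20, 30, 25] -> [30, 25, 20] -> [20, 25, 30] -> 3
  [-2, 36, -25] -> [36] -> [36] -> [36] -> 1
  [36, -4, -40, -1, 36, 19] -> [36, 36, 19] -> [36, 36, 19] -> [19, 36, 36] -> 3
  [42, 37, 15, 22, -48] -> [42, 37, 15, 22] -> [42, 37, 22, 15] -> [15, 22, 37, 42] -> 4
  [9, 13, -3, -35] -> [9, 13] -> [13, 9] -> [9, 13] -> 2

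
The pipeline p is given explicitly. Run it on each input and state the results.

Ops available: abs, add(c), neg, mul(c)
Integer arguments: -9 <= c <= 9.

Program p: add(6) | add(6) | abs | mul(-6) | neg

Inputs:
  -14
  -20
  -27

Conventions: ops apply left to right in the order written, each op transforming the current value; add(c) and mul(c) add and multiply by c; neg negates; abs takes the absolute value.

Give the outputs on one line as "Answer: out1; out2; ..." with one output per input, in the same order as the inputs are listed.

12; 48; 90

Execution, op by op:
  -14 -> -8 -> -2 -> 2 -> -12 -> 12
  -20 -> -14 -> -8 -> 8 -> -48 -> 48
  -27 -> -21 -> -15 -> 15 -> -90 -> 90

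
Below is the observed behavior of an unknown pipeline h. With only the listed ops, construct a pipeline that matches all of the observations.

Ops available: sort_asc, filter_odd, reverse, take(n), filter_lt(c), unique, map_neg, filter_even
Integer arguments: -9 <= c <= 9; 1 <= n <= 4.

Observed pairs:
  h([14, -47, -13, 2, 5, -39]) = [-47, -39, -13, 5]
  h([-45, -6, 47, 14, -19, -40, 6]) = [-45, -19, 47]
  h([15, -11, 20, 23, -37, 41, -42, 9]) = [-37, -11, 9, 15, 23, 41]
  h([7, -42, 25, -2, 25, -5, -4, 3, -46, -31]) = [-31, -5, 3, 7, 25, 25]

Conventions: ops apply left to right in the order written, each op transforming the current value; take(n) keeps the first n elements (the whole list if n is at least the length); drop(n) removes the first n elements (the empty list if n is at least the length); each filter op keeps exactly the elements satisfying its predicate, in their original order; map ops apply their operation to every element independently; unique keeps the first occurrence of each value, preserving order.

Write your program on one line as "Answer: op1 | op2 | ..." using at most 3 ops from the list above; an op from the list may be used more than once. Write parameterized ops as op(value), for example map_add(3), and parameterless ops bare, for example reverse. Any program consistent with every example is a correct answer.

filter_odd | sort_asc

Check, running the answer program on each example:
  [14, -47, -13, 2, 5, -39] -> [-47, -13, 5, -39] -> [-47, -39, -13, 5]
  [-45, -6, 47, 14, -19, -40, 6] -> [-45, 47, -19] -> [-45, -19, 47]
  [15, -11, 20, 23, -37, 41, -42, 9] -> [15, -11, 23, -37, 41, 9] -> [-37, -11, 9, 15, 23, 41]
  [7, -42, 25, -2, 25, -5, -4, 3, -46, -31] -> [7, 25, 25, -5, 3, -31] -> [-31, -5, 3, 7, 25, 25]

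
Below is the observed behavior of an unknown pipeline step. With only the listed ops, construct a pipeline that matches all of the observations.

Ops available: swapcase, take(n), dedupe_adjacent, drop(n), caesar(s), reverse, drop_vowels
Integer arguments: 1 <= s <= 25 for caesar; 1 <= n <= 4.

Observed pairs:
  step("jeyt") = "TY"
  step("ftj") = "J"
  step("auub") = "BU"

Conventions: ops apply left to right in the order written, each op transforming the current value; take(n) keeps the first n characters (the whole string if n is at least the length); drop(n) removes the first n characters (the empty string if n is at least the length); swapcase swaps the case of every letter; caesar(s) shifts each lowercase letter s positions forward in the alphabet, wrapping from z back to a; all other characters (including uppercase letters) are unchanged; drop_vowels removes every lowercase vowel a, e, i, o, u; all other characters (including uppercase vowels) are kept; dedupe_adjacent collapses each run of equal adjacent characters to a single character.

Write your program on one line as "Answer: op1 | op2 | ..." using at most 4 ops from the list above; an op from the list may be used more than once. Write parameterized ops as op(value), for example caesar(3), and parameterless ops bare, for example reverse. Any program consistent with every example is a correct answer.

swapcase | drop(2) | reverse

Check, running the answer program on each example:
  "jeyt" -> "JEYT" -> "YT" -> "TY"
  "ftj" -> "FTJ" -> "J" -> "J"
  "auub" -> "AUUB" -> "UB" -> "BU"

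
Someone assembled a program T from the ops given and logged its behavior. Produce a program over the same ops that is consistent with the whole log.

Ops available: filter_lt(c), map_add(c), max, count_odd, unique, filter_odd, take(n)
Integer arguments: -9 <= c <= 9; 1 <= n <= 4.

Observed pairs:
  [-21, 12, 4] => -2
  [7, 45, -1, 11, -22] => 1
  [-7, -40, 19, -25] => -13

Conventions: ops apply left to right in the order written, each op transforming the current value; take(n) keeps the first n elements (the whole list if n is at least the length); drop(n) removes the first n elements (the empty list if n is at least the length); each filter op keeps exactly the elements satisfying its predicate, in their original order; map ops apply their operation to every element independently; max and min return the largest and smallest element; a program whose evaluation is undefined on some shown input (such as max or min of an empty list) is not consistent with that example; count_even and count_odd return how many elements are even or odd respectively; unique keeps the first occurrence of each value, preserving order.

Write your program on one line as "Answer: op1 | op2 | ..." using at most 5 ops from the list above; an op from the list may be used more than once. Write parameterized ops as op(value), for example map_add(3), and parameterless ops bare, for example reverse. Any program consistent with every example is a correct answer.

map_add(-1) | map_add(-5) | filter_lt(4) | max

Check, running the answer program on each example:
  [-21, 12, 4] -> [-22, 11, 3] -> [-27, 6, -2] -> [-27, -2] -> -2
  [7, 45, -1, 11, -22] -> [6, 44, -2, 10, -23] -> [1, 39, -7, 5, -28] -> [1, -7, -28] -> 1
  [-7, -40, 19, -25] -> [-8, -41, 18, -26] -> [-13, -46, 13, -31] -> [-13, -46, -31] -> -13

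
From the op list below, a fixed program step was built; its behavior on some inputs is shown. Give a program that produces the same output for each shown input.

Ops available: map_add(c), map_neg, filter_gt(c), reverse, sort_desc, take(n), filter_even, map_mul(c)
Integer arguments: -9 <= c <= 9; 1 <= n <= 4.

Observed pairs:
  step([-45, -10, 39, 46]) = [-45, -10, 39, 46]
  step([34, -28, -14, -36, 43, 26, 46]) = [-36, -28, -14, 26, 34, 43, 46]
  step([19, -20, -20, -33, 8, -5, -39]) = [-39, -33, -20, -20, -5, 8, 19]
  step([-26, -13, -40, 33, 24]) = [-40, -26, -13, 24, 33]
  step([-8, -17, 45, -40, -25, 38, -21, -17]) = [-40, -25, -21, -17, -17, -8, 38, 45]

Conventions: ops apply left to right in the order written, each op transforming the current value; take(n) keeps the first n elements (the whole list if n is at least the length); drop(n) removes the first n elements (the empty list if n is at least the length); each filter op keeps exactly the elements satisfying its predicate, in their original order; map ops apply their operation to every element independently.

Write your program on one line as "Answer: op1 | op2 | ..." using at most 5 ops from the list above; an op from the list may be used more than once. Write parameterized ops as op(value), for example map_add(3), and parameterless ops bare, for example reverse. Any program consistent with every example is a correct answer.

reverse | map_neg | sort_desc | map_neg

Check, running the answer program on each example:
  [-45, -10, 39, 46] -> [46, 39, -10, -45] -> [-46, -39, 10, 45] -> [45, 10, -39, -46] -> [-45, -10, 39, 46]
  [34, -28, -14, -36, 43, 26, 46] -> [46, 26, 43, -36, -14, -28, 34] -> [-46, -26, -43, 36, 14, 28, -34] -> [36, 28, 14, -26, -34, -43, -46] -> [-36, -28, -14, 26, 34, 43, 46]
  [19, -20, -20, -33, 8, -5, -39] -> [-39, -5, 8, -33, -20, -20, 19] -> [39, 5, -8, 33, 20, 20, -19] -> [39, 33, 20, 20, 5, -8, -19] -> [-39, -33, -20, -20, -5, 8, 19]
  [-26, -13, -40, 33, 24] -> [24, 33, -40, -13, -26] -> [-24, -33, 40, 13, 26] -> [40, 26, 13, -24, -33] -> [-40, -26, -13, 24, 33]
  [-8, -17, 45, -40, -25, 38, -21, -17] -> [-17, -21, 38, -25, -40, 45, -17, -8] -> [17, 21, -38, 25, 40, -45, 17, 8] -> [40, 25, 21, 17, 17, 8, -38, -45] -> [-40, -25, -21, -17, -17, -8, 38, 45]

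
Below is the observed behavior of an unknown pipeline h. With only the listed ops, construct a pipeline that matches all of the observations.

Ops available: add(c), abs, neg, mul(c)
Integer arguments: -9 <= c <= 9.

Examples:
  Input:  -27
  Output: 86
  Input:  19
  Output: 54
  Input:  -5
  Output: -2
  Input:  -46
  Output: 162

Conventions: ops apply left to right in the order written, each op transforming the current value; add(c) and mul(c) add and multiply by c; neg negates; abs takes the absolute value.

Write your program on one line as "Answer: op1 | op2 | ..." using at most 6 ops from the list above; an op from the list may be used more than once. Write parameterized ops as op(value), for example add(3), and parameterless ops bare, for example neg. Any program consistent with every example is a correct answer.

mul(4) | neg | abs | add(-4) | add(-9) | add(-9)

Check, running the answer program on each example:
  -27 -> -108 -> 108 -> 108 -> 104 -> 95 -> 86
  19 -> 76 -> -76 -> 76 -> 72 -> 63 -> 54
  -5 -> -20 -> 20 -> 20 -> 16 -> 7 -> -2
  -46 -> -184 -> 184 -> 184 -> 180 -> 171 -> 162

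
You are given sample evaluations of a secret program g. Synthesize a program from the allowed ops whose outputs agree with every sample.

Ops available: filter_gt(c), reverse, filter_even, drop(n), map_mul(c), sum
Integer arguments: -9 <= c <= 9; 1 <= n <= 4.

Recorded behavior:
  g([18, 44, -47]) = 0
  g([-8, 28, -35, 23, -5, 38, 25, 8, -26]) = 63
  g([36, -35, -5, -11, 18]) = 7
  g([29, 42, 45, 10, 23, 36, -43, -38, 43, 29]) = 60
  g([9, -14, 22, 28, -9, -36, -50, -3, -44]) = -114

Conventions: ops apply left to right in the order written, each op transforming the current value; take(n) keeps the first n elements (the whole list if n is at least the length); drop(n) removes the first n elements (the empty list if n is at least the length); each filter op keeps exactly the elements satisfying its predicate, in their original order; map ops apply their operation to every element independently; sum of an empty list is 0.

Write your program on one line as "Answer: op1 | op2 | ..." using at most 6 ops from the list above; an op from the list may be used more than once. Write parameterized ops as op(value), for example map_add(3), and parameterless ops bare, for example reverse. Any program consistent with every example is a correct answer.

drop(1) | drop(1) | drop(1) | reverse | sum

Check, running the answer program on each example:
  [18, 44, -47] -> [44, -47] -> [-47] -> [] -> [] -> 0
  [-8, 28, -35, 23, -5, 38, 25, 8, -26] -> [28, -35, 23, -5, 38, 25, 8, -26] -> [-35, 23, -5, 38, 25, 8, -26] -> [23, -5, 38, 25, 8, -26] -> [-26, 8, 25, 38, -5, 23] -> 63
  [36, -35, -5, -11, 18] -> [-35, -5, -11, 18] -> [-5, -11, 18] -> [-11, 18] -> [18, -11] -> 7
  [29, 42, 45, 10, 23, 36, -43, -38, 43, 29] -> [42, 45, 10, 23, 36, -43, -38, 43, 29] -> [45, 10, 23, 36, -43, -38, 43, 29] -> [10, 23, 36, -43, -38, 43, 29] -> [29, 43, -38, -43, 36, 23, 10] -> 60
  [9, -14, 22, 28, -9, -36, -50, -3, -44] -> [-14, 22, 28, -9, -36, -50, -3, -44] -> [22, 28, -9, -36, -50, -3, -44] -> [28, -9, -36, -50, -3, -44] -> [-44, -3, -50, -36, -9, 28] -> -114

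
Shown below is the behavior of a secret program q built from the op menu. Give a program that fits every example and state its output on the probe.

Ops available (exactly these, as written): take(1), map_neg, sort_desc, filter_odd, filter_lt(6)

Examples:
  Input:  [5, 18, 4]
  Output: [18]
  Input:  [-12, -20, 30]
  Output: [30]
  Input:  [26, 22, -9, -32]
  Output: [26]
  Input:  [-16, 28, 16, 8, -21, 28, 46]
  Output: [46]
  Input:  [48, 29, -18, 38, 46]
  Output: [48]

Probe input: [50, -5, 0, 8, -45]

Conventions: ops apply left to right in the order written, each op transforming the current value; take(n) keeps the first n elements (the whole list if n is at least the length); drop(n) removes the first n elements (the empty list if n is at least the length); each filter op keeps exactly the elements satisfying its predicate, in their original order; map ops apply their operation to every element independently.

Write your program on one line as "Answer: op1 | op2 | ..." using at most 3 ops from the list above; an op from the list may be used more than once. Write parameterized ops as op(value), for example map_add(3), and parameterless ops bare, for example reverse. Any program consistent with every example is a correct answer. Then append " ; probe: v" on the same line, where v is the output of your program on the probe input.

sort_desc | take(1) ; probe: [50]

Check, running the answer program on each example:
  [5, 18, 4] -> [18, 5, 4] -> [18]
  [-12, -20, 30] -> [30, -12, -20] -> [30]
  [26, 22, -9, -32] -> [26, 22, -9, -32] -> [26]
  [-16, 28, 16, 8, -21, 28, 46] -> [46, 28, 28, 16, 8, -16, -21] -> [46]
  [48, 29, -18, 38, 46] -> [48, 46, 38, 29, -18] -> [48]
  probe: [50, -5, 0, 8, -45] -> [50, 8, 0, -5, -45] -> [50]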